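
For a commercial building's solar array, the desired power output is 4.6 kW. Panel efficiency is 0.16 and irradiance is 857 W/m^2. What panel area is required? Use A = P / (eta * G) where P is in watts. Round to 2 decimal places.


Convert target power to watts: P = 4.6 * 1000 = 4600.0 W
Compute denominator: eta * G = 0.16 * 857 = 137.12
Required area A = P / (eta * G) = 4600.0 / 137.12
A = 33.55 m^2

33.55


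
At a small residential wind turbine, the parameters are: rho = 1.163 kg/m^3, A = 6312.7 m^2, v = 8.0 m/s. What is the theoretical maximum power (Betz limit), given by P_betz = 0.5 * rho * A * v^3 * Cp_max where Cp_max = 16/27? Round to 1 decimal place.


The Betz coefficient Cp_max = 16/27 = 0.5926
v^3 = 8.0^3 = 512.0
P_betz = 0.5 * rho * A * v^3 * Cp_max
P_betz = 0.5 * 1.163 * 6312.7 * 512.0 * 0.5926
P_betz = 1113758.5 W

1113758.5


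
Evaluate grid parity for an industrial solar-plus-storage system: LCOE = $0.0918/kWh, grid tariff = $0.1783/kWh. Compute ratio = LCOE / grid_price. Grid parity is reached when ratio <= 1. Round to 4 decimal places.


Compare LCOE to grid price:
  LCOE = $0.0918/kWh, Grid price = $0.1783/kWh
  Ratio = LCOE / grid_price = 0.0918 / 0.1783 = 0.5149
  Grid parity achieved (ratio <= 1)? yes

0.5149


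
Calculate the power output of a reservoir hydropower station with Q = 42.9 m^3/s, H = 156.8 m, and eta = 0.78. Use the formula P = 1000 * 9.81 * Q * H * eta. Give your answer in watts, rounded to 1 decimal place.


Apply the hydropower formula P = rho * g * Q * H * eta
rho * g = 1000 * 9.81 = 9810.0
P = 9810.0 * 42.9 * 156.8 * 0.78
P = 51471516.1 W

51471516.1


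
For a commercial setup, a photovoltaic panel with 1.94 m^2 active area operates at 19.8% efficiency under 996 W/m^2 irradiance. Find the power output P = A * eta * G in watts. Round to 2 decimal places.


Use the solar power formula P = A * eta * G.
Given: A = 1.94 m^2, eta = 0.198, G = 996 W/m^2
P = 1.94 * 0.198 * 996
P = 382.58 W

382.58


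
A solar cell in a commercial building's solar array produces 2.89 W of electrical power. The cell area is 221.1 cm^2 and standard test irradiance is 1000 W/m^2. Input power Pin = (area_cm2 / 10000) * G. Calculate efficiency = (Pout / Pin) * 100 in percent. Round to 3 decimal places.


First compute the input power:
  Pin = area_cm2 / 10000 * G = 221.1 / 10000 * 1000 = 22.11 W
Then compute efficiency:
  Efficiency = (Pout / Pin) * 100 = (2.89 / 22.11) * 100
  Efficiency = 13.071%

13.071


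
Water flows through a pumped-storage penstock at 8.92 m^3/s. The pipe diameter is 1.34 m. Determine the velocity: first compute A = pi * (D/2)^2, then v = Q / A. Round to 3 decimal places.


Compute pipe cross-sectional area:
  A = pi * (D/2)^2 = pi * (1.34/2)^2 = 1.4103 m^2
Calculate velocity:
  v = Q / A = 8.92 / 1.4103
  v = 6.325 m/s

6.325


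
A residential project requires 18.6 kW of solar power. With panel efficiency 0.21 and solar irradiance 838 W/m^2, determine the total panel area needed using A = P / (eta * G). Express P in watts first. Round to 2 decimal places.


Convert target power to watts: P = 18.6 * 1000 = 18600.0 W
Compute denominator: eta * G = 0.21 * 838 = 175.98
Required area A = P / (eta * G) = 18600.0 / 175.98
A = 105.69 m^2

105.69


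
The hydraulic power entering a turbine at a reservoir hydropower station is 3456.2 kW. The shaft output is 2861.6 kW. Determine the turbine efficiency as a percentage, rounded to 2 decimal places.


Turbine efficiency = (output power / input power) * 100
eta = (2861.6 / 3456.2) * 100
eta = 82.80%

82.80


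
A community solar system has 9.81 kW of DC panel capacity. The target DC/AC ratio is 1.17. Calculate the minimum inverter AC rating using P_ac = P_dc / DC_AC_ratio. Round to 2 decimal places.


The inverter AC capacity is determined by the DC/AC ratio.
Given: P_dc = 9.81 kW, DC/AC ratio = 1.17
P_ac = P_dc / ratio = 9.81 / 1.17
P_ac = 8.38 kW

8.38


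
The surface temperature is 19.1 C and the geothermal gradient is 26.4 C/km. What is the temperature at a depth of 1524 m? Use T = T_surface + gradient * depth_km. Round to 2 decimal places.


Convert depth to km: 1524 / 1000 = 1.524 km
Temperature increase = gradient * depth_km = 26.4 * 1.524 = 40.23 C
Temperature at depth = T_surface + delta_T = 19.1 + 40.23
T = 59.33 C

59.33


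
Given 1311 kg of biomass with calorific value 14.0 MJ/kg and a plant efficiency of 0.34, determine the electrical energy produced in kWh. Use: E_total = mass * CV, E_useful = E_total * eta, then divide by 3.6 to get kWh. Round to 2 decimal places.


Total energy = mass * CV = 1311 * 14.0 = 18354.0 MJ
Useful energy = total * eta = 18354.0 * 0.34 = 6240.36 MJ
Convert to kWh: 6240.36 / 3.6
Useful energy = 1733.43 kWh

1733.43


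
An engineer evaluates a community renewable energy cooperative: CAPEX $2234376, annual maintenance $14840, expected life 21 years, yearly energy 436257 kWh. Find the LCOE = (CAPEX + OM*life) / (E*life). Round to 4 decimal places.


Total cost = CAPEX + OM * lifetime = 2234376 + 14840 * 21 = 2234376 + 311640 = 2546016
Total generation = annual * lifetime = 436257 * 21 = 9161397 kWh
LCOE = 2546016 / 9161397
LCOE = 0.2779 $/kWh

0.2779


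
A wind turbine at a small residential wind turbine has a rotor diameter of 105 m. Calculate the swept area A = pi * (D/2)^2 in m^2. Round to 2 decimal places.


Compute the rotor radius:
  r = D / 2 = 105 / 2 = 52.5 m
Calculate swept area:
  A = pi * r^2 = pi * 52.5^2
  A = 8659.01 m^2

8659.01


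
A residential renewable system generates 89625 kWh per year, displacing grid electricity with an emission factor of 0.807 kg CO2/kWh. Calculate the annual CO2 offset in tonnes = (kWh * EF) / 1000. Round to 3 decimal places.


CO2 offset in kg = generation * emission_factor
CO2 offset = 89625 * 0.807 = 72327.38 kg
Convert to tonnes:
  CO2 offset = 72327.38 / 1000 = 72.327 tonnes

72.327


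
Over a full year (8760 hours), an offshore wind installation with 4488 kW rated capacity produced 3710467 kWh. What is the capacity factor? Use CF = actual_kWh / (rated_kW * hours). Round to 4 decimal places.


Capacity factor = actual output / maximum possible output
Maximum possible = rated * hours = 4488 * 8760 = 39314880 kWh
CF = 3710467 / 39314880
CF = 0.0944

0.0944


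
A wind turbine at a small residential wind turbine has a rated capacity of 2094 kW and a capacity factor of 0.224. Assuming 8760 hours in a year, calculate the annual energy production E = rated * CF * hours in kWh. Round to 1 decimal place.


Annual energy = rated_kW * capacity_factor * hours_per_year
Given: P_rated = 2094 kW, CF = 0.224, hours = 8760
E = 2094 * 0.224 * 8760
E = 4108930.6 kWh

4108930.6


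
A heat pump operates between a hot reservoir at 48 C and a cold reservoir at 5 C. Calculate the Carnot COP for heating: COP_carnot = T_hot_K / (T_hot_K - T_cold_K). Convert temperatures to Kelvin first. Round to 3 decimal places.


Convert to Kelvin:
  T_hot = 48 + 273.15 = 321.15 K
  T_cold = 5 + 273.15 = 278.15 K
Apply Carnot COP formula:
  COP = T_hot_K / (T_hot_K - T_cold_K) = 321.15 / 43.0
  COP = 7.469

7.469


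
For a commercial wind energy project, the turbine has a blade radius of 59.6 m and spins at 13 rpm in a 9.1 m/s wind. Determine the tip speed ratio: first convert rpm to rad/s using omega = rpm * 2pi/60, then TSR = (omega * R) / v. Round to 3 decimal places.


Convert rotational speed to rad/s:
  omega = 13 * 2 * pi / 60 = 1.3614 rad/s
Compute tip speed:
  v_tip = omega * R = 1.3614 * 59.6 = 81.137 m/s
Tip speed ratio:
  TSR = v_tip / v_wind = 81.137 / 9.1 = 8.916

8.916


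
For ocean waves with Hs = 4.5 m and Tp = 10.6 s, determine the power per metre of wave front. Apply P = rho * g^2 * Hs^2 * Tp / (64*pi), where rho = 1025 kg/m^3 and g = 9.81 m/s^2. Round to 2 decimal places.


Apply wave power formula:
  g^2 = 9.81^2 = 96.2361
  Hs^2 = 4.5^2 = 20.25
  Numerator = rho * g^2 * Hs^2 * Tp = 1025 * 96.2361 * 20.25 * 10.6 = 21173505.84
  Denominator = 64 * pi = 201.0619
  P = 21173505.84 / 201.0619 = 105308.38 W/m

105308.38


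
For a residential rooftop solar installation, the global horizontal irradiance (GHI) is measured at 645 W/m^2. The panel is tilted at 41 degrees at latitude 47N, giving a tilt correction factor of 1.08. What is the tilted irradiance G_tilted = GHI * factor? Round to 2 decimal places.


Identify the given values:
  GHI = 645 W/m^2, tilt correction factor = 1.08
Apply the formula G_tilted = GHI * factor:
  G_tilted = 645 * 1.08
  G_tilted = 696.60 W/m^2

696.60


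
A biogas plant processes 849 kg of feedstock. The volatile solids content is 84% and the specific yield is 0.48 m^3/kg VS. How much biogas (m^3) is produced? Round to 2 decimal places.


Compute volatile solids:
  VS = mass * VS_fraction = 849 * 0.84 = 713.16 kg
Calculate biogas volume:
  Biogas = VS * specific_yield = 713.16 * 0.48
  Biogas = 342.32 m^3

342.32


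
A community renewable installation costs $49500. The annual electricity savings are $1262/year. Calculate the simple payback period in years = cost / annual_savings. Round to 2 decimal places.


Simple payback period = initial cost / annual savings
Payback = 49500 / 1262
Payback = 39.22 years

39.22


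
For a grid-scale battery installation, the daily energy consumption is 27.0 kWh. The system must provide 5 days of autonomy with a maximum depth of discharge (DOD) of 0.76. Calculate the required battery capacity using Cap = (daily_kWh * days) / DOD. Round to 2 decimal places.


Total energy needed = daily * days = 27.0 * 5 = 135.0 kWh
Account for depth of discharge:
  Cap = total_energy / DOD = 135.0 / 0.76
  Cap = 177.63 kWh

177.63


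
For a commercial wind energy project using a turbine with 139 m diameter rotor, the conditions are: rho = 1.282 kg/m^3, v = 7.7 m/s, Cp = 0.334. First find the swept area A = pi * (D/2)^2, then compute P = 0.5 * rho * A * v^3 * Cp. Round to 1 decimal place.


Step 1 -- Compute swept area:
  A = pi * (D/2)^2 = pi * (139/2)^2 = 15174.68 m^2
Step 2 -- Apply wind power equation:
  P = 0.5 * rho * A * v^3 * Cp
  v^3 = 7.7^3 = 456.533
  P = 0.5 * 1.282 * 15174.68 * 456.533 * 0.334
  P = 1483187.8 W

1483187.8


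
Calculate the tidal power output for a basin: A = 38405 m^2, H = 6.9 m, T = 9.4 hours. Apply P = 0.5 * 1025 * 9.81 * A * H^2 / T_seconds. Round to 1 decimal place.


Convert period to seconds: T = 9.4 * 3600 = 33840.0 s
H^2 = 6.9^2 = 47.61
P = 0.5 * rho * g * A * H^2 / T
P = 0.5 * 1025 * 9.81 * 38405 * 47.61 / 33840.0
P = 271655.5 W

271655.5


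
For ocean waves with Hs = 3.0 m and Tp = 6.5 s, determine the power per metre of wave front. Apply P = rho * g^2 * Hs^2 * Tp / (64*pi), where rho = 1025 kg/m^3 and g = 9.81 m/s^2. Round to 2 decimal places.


Apply wave power formula:
  g^2 = 9.81^2 = 96.2361
  Hs^2 = 3.0^2 = 9.0
  Numerator = rho * g^2 * Hs^2 * Tp = 1025 * 96.2361 * 9.0 * 6.5 = 5770557.15
  Denominator = 64 * pi = 201.0619
  P = 5770557.15 / 201.0619 = 28700.40 W/m

28700.40


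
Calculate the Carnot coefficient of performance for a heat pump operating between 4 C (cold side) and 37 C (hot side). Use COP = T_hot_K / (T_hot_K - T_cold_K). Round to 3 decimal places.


Convert to Kelvin:
  T_hot = 37 + 273.15 = 310.15 K
  T_cold = 4 + 273.15 = 277.15 K
Apply Carnot COP formula:
  COP = T_hot_K / (T_hot_K - T_cold_K) = 310.15 / 33.0
  COP = 9.398

9.398


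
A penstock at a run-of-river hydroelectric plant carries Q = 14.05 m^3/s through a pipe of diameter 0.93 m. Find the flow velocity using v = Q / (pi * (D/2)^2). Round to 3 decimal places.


Compute pipe cross-sectional area:
  A = pi * (D/2)^2 = pi * (0.93/2)^2 = 0.6793 m^2
Calculate velocity:
  v = Q / A = 14.05 / 0.6793
  v = 20.683 m/s

20.683


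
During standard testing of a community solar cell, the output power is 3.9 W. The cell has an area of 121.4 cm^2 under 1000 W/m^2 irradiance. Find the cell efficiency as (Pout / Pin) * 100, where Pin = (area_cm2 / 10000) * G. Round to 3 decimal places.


First compute the input power:
  Pin = area_cm2 / 10000 * G = 121.4 / 10000 * 1000 = 12.14 W
Then compute efficiency:
  Efficiency = (Pout / Pin) * 100 = (3.9 / 12.14) * 100
  Efficiency = 32.125%

32.125


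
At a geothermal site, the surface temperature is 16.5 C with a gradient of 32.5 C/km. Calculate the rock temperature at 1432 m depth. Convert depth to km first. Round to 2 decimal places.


Convert depth to km: 1432 / 1000 = 1.432 km
Temperature increase = gradient * depth_km = 32.5 * 1.432 = 46.54 C
Temperature at depth = T_surface + delta_T = 16.5 + 46.54
T = 63.04 C

63.04


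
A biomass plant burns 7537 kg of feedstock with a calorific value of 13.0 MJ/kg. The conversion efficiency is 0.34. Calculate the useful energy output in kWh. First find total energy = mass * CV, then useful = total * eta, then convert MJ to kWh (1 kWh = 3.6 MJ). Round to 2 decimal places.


Total energy = mass * CV = 7537 * 13.0 = 97981.0 MJ
Useful energy = total * eta = 97981.0 * 0.34 = 33313.54 MJ
Convert to kWh: 33313.54 / 3.6
Useful energy = 9253.76 kWh

9253.76


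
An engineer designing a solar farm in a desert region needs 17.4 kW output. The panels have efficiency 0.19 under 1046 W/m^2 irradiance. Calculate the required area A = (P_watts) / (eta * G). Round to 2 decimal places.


Convert target power to watts: P = 17.4 * 1000 = 17400.0 W
Compute denominator: eta * G = 0.19 * 1046 = 198.74
Required area A = P / (eta * G) = 17400.0 / 198.74
A = 87.55 m^2

87.55


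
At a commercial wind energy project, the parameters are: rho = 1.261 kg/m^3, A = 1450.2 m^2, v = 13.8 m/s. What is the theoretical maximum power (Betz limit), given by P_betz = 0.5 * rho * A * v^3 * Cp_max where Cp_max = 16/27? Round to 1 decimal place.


The Betz coefficient Cp_max = 16/27 = 0.5926
v^3 = 13.8^3 = 2628.072
P_betz = 0.5 * rho * A * v^3 * Cp_max
P_betz = 0.5 * 1.261 * 1450.2 * 2628.072 * 0.5926
P_betz = 1423988.5 W

1423988.5


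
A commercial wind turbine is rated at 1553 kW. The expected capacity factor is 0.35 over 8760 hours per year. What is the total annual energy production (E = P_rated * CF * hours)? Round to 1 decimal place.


Annual energy = rated_kW * capacity_factor * hours_per_year
Given: P_rated = 1553 kW, CF = 0.35, hours = 8760
E = 1553 * 0.35 * 8760
E = 4761498.0 kWh

4761498.0


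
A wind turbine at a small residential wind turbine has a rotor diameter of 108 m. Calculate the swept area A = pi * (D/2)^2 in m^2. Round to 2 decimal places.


Compute the rotor radius:
  r = D / 2 = 108 / 2 = 54.0 m
Calculate swept area:
  A = pi * r^2 = pi * 54.0^2
  A = 9160.88 m^2

9160.88


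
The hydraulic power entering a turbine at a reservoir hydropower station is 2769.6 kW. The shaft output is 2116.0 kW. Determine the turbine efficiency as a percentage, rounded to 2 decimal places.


Turbine efficiency = (output power / input power) * 100
eta = (2116.0 / 2769.6) * 100
eta = 76.40%

76.40


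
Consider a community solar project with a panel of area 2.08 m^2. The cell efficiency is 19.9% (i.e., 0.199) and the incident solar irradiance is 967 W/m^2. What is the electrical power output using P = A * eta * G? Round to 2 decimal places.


Use the solar power formula P = A * eta * G.
Given: A = 2.08 m^2, eta = 0.199, G = 967 W/m^2
P = 2.08 * 0.199 * 967
P = 400.26 W

400.26


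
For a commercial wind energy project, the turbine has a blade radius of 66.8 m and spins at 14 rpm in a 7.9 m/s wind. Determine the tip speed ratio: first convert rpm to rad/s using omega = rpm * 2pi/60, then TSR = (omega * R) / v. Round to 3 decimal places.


Convert rotational speed to rad/s:
  omega = 14 * 2 * pi / 60 = 1.4661 rad/s
Compute tip speed:
  v_tip = omega * R = 1.4661 * 66.8 = 97.934 m/s
Tip speed ratio:
  TSR = v_tip / v_wind = 97.934 / 7.9 = 12.397

12.397


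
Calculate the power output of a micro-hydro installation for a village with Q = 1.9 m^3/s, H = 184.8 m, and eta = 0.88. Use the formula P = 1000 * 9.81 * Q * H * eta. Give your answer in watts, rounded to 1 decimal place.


Apply the hydropower formula P = rho * g * Q * H * eta
rho * g = 1000 * 9.81 = 9810.0
P = 9810.0 * 1.9 * 184.8 * 0.88
P = 3031148.7 W

3031148.7


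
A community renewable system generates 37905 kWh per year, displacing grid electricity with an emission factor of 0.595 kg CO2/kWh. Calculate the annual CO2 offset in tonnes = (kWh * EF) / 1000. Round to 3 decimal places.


CO2 offset in kg = generation * emission_factor
CO2 offset = 37905 * 0.595 = 22553.48 kg
Convert to tonnes:
  CO2 offset = 22553.48 / 1000 = 22.553 tonnes

22.553


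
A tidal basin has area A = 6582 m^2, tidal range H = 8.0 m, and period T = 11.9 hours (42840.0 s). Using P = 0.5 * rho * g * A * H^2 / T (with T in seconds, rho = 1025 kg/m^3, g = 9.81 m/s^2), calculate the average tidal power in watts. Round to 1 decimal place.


Convert period to seconds: T = 11.9 * 3600 = 42840.0 s
H^2 = 8.0^2 = 64.0
P = 0.5 * rho * g * A * H^2 / T
P = 0.5 * 1025 * 9.81 * 6582 * 64.0 / 42840.0
P = 49436.9 W

49436.9


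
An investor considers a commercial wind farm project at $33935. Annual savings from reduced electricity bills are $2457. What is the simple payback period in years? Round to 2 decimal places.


Simple payback period = initial cost / annual savings
Payback = 33935 / 2457
Payback = 13.81 years

13.81


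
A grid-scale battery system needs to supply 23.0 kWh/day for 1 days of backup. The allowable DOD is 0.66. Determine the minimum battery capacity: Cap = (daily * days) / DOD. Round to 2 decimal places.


Total energy needed = daily * days = 23.0 * 1 = 23.0 kWh
Account for depth of discharge:
  Cap = total_energy / DOD = 23.0 / 0.66
  Cap = 34.85 kWh

34.85


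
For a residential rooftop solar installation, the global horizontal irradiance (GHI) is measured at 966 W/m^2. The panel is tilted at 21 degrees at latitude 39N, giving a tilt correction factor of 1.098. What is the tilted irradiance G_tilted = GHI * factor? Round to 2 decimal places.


Identify the given values:
  GHI = 966 W/m^2, tilt correction factor = 1.098
Apply the formula G_tilted = GHI * factor:
  G_tilted = 966 * 1.098
  G_tilted = 1060.67 W/m^2

1060.67


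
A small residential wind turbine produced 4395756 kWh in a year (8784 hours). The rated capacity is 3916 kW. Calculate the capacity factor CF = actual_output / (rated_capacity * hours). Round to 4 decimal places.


Capacity factor = actual output / maximum possible output
Maximum possible = rated * hours = 3916 * 8784 = 34398144 kWh
CF = 4395756 / 34398144
CF = 0.1278

0.1278


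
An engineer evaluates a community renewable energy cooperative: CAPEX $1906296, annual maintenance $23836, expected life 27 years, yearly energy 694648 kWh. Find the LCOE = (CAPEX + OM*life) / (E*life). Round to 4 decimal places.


Total cost = CAPEX + OM * lifetime = 1906296 + 23836 * 27 = 1906296 + 643572 = 2549868
Total generation = annual * lifetime = 694648 * 27 = 18755496 kWh
LCOE = 2549868 / 18755496
LCOE = 0.1360 $/kWh

0.1360


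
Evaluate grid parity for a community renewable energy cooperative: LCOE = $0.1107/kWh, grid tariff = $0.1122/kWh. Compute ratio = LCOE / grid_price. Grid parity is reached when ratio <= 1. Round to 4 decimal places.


Compare LCOE to grid price:
  LCOE = $0.1107/kWh, Grid price = $0.1122/kWh
  Ratio = LCOE / grid_price = 0.1107 / 0.1122 = 0.9866
  Grid parity achieved (ratio <= 1)? yes

0.9866


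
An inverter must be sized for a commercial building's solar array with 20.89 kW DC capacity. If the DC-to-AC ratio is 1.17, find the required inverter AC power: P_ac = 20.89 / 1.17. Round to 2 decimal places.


The inverter AC capacity is determined by the DC/AC ratio.
Given: P_dc = 20.89 kW, DC/AC ratio = 1.17
P_ac = P_dc / ratio = 20.89 / 1.17
P_ac = 17.85 kW

17.85


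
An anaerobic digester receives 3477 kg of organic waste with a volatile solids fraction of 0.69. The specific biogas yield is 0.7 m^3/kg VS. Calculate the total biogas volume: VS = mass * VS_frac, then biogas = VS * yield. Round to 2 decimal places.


Compute volatile solids:
  VS = mass * VS_fraction = 3477 * 0.69 = 2399.13 kg
Calculate biogas volume:
  Biogas = VS * specific_yield = 2399.13 * 0.7
  Biogas = 1679.39 m^3

1679.39


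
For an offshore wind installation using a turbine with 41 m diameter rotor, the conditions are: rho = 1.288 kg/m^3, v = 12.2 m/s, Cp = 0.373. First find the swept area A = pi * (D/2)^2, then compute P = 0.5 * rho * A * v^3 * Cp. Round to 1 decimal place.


Step 1 -- Compute swept area:
  A = pi * (D/2)^2 = pi * (41/2)^2 = 1320.25 m^2
Step 2 -- Apply wind power equation:
  P = 0.5 * rho * A * v^3 * Cp
  v^3 = 12.2^3 = 1815.848
  P = 0.5 * 1.288 * 1320.25 * 1815.848 * 0.373
  P = 575879.7 W

575879.7


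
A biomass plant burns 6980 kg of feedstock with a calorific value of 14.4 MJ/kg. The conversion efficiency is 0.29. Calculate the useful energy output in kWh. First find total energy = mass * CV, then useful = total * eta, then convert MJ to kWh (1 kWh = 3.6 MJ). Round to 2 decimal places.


Total energy = mass * CV = 6980 * 14.4 = 100512.0 MJ
Useful energy = total * eta = 100512.0 * 0.29 = 29148.48 MJ
Convert to kWh: 29148.48 / 3.6
Useful energy = 8096.80 kWh

8096.80


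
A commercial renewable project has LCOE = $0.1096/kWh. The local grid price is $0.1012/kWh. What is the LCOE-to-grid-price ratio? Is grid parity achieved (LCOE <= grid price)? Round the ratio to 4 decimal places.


Compare LCOE to grid price:
  LCOE = $0.1096/kWh, Grid price = $0.1012/kWh
  Ratio = LCOE / grid_price = 0.1096 / 0.1012 = 1.0830
  Grid parity achieved (ratio <= 1)? no

1.0830


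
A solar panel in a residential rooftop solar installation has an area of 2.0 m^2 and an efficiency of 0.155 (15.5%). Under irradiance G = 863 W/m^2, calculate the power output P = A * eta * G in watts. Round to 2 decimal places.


Use the solar power formula P = A * eta * G.
Given: A = 2.0 m^2, eta = 0.155, G = 863 W/m^2
P = 2.0 * 0.155 * 863
P = 267.53 W

267.53


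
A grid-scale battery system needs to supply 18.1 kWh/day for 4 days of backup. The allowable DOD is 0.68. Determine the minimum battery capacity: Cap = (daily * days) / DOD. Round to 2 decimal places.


Total energy needed = daily * days = 18.1 * 4 = 72.4 kWh
Account for depth of discharge:
  Cap = total_energy / DOD = 72.4 / 0.68
  Cap = 106.47 kWh

106.47


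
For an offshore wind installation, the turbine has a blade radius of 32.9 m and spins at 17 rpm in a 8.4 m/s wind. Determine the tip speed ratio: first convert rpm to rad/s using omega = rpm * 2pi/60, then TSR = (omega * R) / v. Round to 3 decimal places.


Convert rotational speed to rad/s:
  omega = 17 * 2 * pi / 60 = 1.7802 rad/s
Compute tip speed:
  v_tip = omega * R = 1.7802 * 32.9 = 58.57 m/s
Tip speed ratio:
  TSR = v_tip / v_wind = 58.57 / 8.4 = 6.973

6.973


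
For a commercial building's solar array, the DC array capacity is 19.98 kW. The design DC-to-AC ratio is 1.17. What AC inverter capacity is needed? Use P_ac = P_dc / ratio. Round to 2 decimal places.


The inverter AC capacity is determined by the DC/AC ratio.
Given: P_dc = 19.98 kW, DC/AC ratio = 1.17
P_ac = P_dc / ratio = 19.98 / 1.17
P_ac = 17.08 kW

17.08


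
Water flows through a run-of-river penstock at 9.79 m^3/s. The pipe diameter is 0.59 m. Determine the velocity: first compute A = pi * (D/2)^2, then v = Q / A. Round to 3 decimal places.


Compute pipe cross-sectional area:
  A = pi * (D/2)^2 = pi * (0.59/2)^2 = 0.2734 m^2
Calculate velocity:
  v = Q / A = 9.79 / 0.2734
  v = 35.809 m/s

35.809


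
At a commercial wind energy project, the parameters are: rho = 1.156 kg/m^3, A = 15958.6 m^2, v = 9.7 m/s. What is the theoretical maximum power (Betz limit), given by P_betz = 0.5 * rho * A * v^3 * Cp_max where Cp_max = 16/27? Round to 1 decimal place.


The Betz coefficient Cp_max = 16/27 = 0.5926
v^3 = 9.7^3 = 912.673
P_betz = 0.5 * rho * A * v^3 * Cp_max
P_betz = 0.5 * 1.156 * 15958.6 * 912.673 * 0.5926
P_betz = 4988776.5 W

4988776.5


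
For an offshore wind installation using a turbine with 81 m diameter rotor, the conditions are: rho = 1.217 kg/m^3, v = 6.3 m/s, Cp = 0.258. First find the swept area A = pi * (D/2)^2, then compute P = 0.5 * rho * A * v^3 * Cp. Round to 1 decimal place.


Step 1 -- Compute swept area:
  A = pi * (D/2)^2 = pi * (81/2)^2 = 5153.0 m^2
Step 2 -- Apply wind power equation:
  P = 0.5 * rho * A * v^3 * Cp
  v^3 = 6.3^3 = 250.047
  P = 0.5 * 1.217 * 5153.0 * 250.047 * 0.258
  P = 202284.2 W

202284.2


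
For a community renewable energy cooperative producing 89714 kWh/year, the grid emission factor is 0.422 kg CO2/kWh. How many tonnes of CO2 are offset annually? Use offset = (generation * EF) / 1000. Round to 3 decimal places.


CO2 offset in kg = generation * emission_factor
CO2 offset = 89714 * 0.422 = 37859.31 kg
Convert to tonnes:
  CO2 offset = 37859.31 / 1000 = 37.859 tonnes

37.859


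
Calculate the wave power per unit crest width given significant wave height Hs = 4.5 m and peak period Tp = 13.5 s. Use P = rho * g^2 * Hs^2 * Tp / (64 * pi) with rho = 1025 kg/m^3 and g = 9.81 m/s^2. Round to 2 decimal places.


Apply wave power formula:
  g^2 = 9.81^2 = 96.2361
  Hs^2 = 4.5^2 = 20.25
  Numerator = rho * g^2 * Hs^2 * Tp = 1025 * 96.2361 * 20.25 * 13.5 = 26966257.43
  Denominator = 64 * pi = 201.0619
  P = 26966257.43 / 201.0619 = 134119.16 W/m

134119.16


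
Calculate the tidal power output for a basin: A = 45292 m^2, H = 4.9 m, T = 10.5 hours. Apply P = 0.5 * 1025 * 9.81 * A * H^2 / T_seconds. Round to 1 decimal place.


Convert period to seconds: T = 10.5 * 3600 = 37800.0 s
H^2 = 4.9^2 = 24.01
P = 0.5 * rho * g * A * H^2 / T
P = 0.5 * 1025 * 9.81 * 45292 * 24.01 / 37800.0
P = 144638.8 W

144638.8


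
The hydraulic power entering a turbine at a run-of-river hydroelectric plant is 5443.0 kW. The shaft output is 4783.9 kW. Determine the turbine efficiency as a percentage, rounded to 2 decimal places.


Turbine efficiency = (output power / input power) * 100
eta = (4783.9 / 5443.0) * 100
eta = 87.89%

87.89


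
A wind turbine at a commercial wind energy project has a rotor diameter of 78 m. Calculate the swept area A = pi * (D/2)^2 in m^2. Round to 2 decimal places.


Compute the rotor radius:
  r = D / 2 = 78 / 2 = 39.0 m
Calculate swept area:
  A = pi * r^2 = pi * 39.0^2
  A = 4778.36 m^2

4778.36


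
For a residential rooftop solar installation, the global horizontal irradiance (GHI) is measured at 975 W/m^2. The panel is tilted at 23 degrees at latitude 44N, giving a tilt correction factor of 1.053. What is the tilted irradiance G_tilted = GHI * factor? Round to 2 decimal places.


Identify the given values:
  GHI = 975 W/m^2, tilt correction factor = 1.053
Apply the formula G_tilted = GHI * factor:
  G_tilted = 975 * 1.053
  G_tilted = 1026.68 W/m^2

1026.68


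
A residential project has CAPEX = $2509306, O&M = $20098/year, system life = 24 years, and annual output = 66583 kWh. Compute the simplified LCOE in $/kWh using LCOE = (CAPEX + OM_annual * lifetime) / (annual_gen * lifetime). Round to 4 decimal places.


Total cost = CAPEX + OM * lifetime = 2509306 + 20098 * 24 = 2509306 + 482352 = 2991658
Total generation = annual * lifetime = 66583 * 24 = 1597992 kWh
LCOE = 2991658 / 1597992
LCOE = 1.8721 $/kWh

1.8721


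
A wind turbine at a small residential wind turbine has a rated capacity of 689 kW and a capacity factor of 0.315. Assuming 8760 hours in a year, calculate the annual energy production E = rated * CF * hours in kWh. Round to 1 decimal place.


Annual energy = rated_kW * capacity_factor * hours_per_year
Given: P_rated = 689 kW, CF = 0.315, hours = 8760
E = 689 * 0.315 * 8760
E = 1901226.6 kWh

1901226.6


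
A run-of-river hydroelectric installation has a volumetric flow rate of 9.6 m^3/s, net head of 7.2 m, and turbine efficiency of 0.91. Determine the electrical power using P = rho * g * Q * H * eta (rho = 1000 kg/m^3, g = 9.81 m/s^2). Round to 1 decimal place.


Apply the hydropower formula P = rho * g * Q * H * eta
rho * g = 1000 * 9.81 = 9810.0
P = 9810.0 * 9.6 * 7.2 * 0.91
P = 617041.2 W

617041.2


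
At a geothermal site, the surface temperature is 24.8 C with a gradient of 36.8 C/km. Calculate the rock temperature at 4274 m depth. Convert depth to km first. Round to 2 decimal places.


Convert depth to km: 4274 / 1000 = 4.274 km
Temperature increase = gradient * depth_km = 36.8 * 4.274 = 157.28 C
Temperature at depth = T_surface + delta_T = 24.8 + 157.28
T = 182.08 C

182.08


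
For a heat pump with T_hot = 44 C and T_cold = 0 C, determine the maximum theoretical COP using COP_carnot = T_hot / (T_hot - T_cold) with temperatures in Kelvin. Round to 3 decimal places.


Convert to Kelvin:
  T_hot = 44 + 273.15 = 317.15 K
  T_cold = 0 + 273.15 = 273.15 K
Apply Carnot COP formula:
  COP = T_hot_K / (T_hot_K - T_cold_K) = 317.15 / 44.0
  COP = 7.208

7.208


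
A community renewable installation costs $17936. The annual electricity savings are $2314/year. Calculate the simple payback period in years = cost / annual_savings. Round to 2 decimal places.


Simple payback period = initial cost / annual savings
Payback = 17936 / 2314
Payback = 7.75 years

7.75


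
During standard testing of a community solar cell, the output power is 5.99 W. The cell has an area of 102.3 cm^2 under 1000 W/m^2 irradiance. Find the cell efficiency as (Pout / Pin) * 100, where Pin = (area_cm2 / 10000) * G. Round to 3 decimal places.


First compute the input power:
  Pin = area_cm2 / 10000 * G = 102.3 / 10000 * 1000 = 10.23 W
Then compute efficiency:
  Efficiency = (Pout / Pin) * 100 = (5.99 / 10.23) * 100
  Efficiency = 58.553%

58.553


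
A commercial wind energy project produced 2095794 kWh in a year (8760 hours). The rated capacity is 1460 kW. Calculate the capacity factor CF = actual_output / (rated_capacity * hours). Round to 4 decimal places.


Capacity factor = actual output / maximum possible output
Maximum possible = rated * hours = 1460 * 8760 = 12789600 kWh
CF = 2095794 / 12789600
CF = 0.1639

0.1639


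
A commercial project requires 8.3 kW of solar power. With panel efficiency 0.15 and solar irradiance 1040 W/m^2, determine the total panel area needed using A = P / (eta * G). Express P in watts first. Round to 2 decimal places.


Convert target power to watts: P = 8.3 * 1000 = 8300.0 W
Compute denominator: eta * G = 0.15 * 1040 = 156.0
Required area A = P / (eta * G) = 8300.0 / 156.0
A = 53.21 m^2

53.21


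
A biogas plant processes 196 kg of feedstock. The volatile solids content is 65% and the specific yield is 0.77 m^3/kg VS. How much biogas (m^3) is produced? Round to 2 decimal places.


Compute volatile solids:
  VS = mass * VS_fraction = 196 * 0.65 = 127.4 kg
Calculate biogas volume:
  Biogas = VS * specific_yield = 127.4 * 0.77
  Biogas = 98.10 m^3

98.10


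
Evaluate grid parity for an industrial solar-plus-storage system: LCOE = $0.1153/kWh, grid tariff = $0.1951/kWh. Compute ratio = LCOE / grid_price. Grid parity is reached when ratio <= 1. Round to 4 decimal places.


Compare LCOE to grid price:
  LCOE = $0.1153/kWh, Grid price = $0.1951/kWh
  Ratio = LCOE / grid_price = 0.1153 / 0.1951 = 0.5910
  Grid parity achieved (ratio <= 1)? yes

0.5910


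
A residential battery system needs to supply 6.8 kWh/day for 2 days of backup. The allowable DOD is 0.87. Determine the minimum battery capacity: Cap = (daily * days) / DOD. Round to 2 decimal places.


Total energy needed = daily * days = 6.8 * 2 = 13.6 kWh
Account for depth of discharge:
  Cap = total_energy / DOD = 13.6 / 0.87
  Cap = 15.63 kWh

15.63


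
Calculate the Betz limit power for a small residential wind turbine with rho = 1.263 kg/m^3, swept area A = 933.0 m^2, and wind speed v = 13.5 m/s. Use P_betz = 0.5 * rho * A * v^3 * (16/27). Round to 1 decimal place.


The Betz coefficient Cp_max = 16/27 = 0.5926
v^3 = 13.5^3 = 2460.375
P_betz = 0.5 * rho * A * v^3 * Cp_max
P_betz = 0.5 * 1.263 * 933.0 * 2460.375 * 0.5926
P_betz = 859038.3 W

859038.3


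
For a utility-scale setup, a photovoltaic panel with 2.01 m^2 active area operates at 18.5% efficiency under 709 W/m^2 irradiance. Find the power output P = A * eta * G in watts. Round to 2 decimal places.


Use the solar power formula P = A * eta * G.
Given: A = 2.01 m^2, eta = 0.185, G = 709 W/m^2
P = 2.01 * 0.185 * 709
P = 263.64 W

263.64


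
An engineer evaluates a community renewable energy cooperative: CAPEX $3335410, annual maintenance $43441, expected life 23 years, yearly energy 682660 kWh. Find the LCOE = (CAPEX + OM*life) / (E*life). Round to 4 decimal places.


Total cost = CAPEX + OM * lifetime = 3335410 + 43441 * 23 = 3335410 + 999143 = 4334553
Total generation = annual * lifetime = 682660 * 23 = 15701180 kWh
LCOE = 4334553 / 15701180
LCOE = 0.2761 $/kWh

0.2761


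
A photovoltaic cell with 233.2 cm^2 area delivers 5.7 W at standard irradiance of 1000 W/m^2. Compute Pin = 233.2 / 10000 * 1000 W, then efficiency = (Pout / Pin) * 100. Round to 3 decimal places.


First compute the input power:
  Pin = area_cm2 / 10000 * G = 233.2 / 10000 * 1000 = 23.32 W
Then compute efficiency:
  Efficiency = (Pout / Pin) * 100 = (5.7 / 23.32) * 100
  Efficiency = 24.443%

24.443


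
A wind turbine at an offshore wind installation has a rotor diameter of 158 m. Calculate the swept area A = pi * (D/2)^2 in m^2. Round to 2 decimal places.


Compute the rotor radius:
  r = D / 2 = 158 / 2 = 79.0 m
Calculate swept area:
  A = pi * r^2 = pi * 79.0^2
  A = 19606.68 m^2

19606.68


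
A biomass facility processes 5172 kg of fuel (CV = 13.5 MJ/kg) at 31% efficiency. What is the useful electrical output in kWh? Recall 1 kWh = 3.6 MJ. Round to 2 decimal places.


Total energy = mass * CV = 5172 * 13.5 = 69822.0 MJ
Useful energy = total * eta = 69822.0 * 0.31 = 21644.82 MJ
Convert to kWh: 21644.82 / 3.6
Useful energy = 6012.45 kWh

6012.45


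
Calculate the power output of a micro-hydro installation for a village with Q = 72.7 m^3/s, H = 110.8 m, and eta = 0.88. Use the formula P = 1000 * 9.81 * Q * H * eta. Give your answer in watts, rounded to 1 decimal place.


Apply the hydropower formula P = rho * g * Q * H * eta
rho * g = 1000 * 9.81 = 9810.0
P = 9810.0 * 72.7 * 110.8 * 0.88
P = 69538585.2 W

69538585.2


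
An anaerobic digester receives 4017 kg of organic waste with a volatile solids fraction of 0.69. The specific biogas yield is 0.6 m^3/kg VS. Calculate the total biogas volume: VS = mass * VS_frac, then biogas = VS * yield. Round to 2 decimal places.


Compute volatile solids:
  VS = mass * VS_fraction = 4017 * 0.69 = 2771.73 kg
Calculate biogas volume:
  Biogas = VS * specific_yield = 2771.73 * 0.6
  Biogas = 1663.04 m^3

1663.04


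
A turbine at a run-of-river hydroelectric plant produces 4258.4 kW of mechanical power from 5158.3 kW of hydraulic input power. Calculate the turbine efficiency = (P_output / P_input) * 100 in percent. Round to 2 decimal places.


Turbine efficiency = (output power / input power) * 100
eta = (4258.4 / 5158.3) * 100
eta = 82.55%

82.55


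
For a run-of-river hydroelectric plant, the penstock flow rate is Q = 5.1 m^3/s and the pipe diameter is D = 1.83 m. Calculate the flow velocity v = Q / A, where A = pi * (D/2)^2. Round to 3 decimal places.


Compute pipe cross-sectional area:
  A = pi * (D/2)^2 = pi * (1.83/2)^2 = 2.6302 m^2
Calculate velocity:
  v = Q / A = 5.1 / 2.6302
  v = 1.939 m/s

1.939


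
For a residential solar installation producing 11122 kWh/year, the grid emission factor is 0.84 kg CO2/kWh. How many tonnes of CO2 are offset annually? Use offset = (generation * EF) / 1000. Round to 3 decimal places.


CO2 offset in kg = generation * emission_factor
CO2 offset = 11122 * 0.84 = 9342.48 kg
Convert to tonnes:
  CO2 offset = 9342.48 / 1000 = 9.342 tonnes

9.342


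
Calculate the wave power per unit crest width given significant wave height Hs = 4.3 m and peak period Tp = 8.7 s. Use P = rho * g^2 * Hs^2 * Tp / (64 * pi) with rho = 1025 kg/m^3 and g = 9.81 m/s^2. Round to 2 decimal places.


Apply wave power formula:
  g^2 = 9.81^2 = 96.2361
  Hs^2 = 4.3^2 = 18.49
  Numerator = rho * g^2 * Hs^2 * Tp = 1025 * 96.2361 * 18.49 * 8.7 = 15867848.45
  Denominator = 64 * pi = 201.0619
  P = 15867848.45 / 201.0619 = 78920.20 W/m

78920.20


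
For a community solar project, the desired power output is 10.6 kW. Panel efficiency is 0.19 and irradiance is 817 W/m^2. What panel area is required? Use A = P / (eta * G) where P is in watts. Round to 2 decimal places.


Convert target power to watts: P = 10.6 * 1000 = 10600.0 W
Compute denominator: eta * G = 0.19 * 817 = 155.23
Required area A = P / (eta * G) = 10600.0 / 155.23
A = 68.29 m^2

68.29


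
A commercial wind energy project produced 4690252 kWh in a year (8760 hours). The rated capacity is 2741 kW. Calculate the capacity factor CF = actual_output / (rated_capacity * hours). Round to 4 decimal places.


Capacity factor = actual output / maximum possible output
Maximum possible = rated * hours = 2741 * 8760 = 24011160 kWh
CF = 4690252 / 24011160
CF = 0.1953

0.1953


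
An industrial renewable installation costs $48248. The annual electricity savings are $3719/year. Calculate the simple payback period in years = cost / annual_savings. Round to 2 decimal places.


Simple payback period = initial cost / annual savings
Payback = 48248 / 3719
Payback = 12.97 years

12.97


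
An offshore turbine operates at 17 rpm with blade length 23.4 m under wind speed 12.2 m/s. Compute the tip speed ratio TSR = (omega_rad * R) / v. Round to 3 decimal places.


Convert rotational speed to rad/s:
  omega = 17 * 2 * pi / 60 = 1.7802 rad/s
Compute tip speed:
  v_tip = omega * R = 1.7802 * 23.4 = 41.658 m/s
Tip speed ratio:
  TSR = v_tip / v_wind = 41.658 / 12.2 = 3.415

3.415


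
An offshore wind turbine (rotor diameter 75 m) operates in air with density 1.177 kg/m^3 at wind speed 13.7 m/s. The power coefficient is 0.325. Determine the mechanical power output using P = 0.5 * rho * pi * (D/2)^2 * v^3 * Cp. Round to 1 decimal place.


Step 1 -- Compute swept area:
  A = pi * (D/2)^2 = pi * (75/2)^2 = 4417.86 m^2
Step 2 -- Apply wind power equation:
  P = 0.5 * rho * A * v^3 * Cp
  v^3 = 13.7^3 = 2571.353
  P = 0.5 * 1.177 * 4417.86 * 2571.353 * 0.325
  P = 2172720.9 W

2172720.9


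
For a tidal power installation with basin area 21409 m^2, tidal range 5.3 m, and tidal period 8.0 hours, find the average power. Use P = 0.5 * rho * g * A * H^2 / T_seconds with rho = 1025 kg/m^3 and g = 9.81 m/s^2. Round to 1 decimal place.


Convert period to seconds: T = 8.0 * 3600 = 28800.0 s
H^2 = 5.3^2 = 28.09
P = 0.5 * rho * g * A * H^2 / T
P = 0.5 * 1025 * 9.81 * 21409 * 28.09 / 28800.0
P = 104982.9 W

104982.9


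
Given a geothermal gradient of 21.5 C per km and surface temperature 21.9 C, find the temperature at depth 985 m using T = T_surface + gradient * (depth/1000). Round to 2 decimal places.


Convert depth to km: 985 / 1000 = 0.985 km
Temperature increase = gradient * depth_km = 21.5 * 0.985 = 21.18 C
Temperature at depth = T_surface + delta_T = 21.9 + 21.18
T = 43.08 C

43.08


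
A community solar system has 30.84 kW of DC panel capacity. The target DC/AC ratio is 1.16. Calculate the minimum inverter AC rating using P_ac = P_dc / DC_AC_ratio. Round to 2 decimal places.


The inverter AC capacity is determined by the DC/AC ratio.
Given: P_dc = 30.84 kW, DC/AC ratio = 1.16
P_ac = P_dc / ratio = 30.84 / 1.16
P_ac = 26.59 kW

26.59


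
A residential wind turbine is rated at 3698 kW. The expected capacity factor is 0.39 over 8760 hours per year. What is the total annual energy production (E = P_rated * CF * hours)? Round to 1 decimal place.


Annual energy = rated_kW * capacity_factor * hours_per_year
Given: P_rated = 3698 kW, CF = 0.39, hours = 8760
E = 3698 * 0.39 * 8760
E = 12633847.2 kWh

12633847.2


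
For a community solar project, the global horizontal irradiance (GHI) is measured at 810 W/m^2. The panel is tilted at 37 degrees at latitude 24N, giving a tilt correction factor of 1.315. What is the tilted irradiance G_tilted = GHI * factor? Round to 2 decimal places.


Identify the given values:
  GHI = 810 W/m^2, tilt correction factor = 1.315
Apply the formula G_tilted = GHI * factor:
  G_tilted = 810 * 1.315
  G_tilted = 1065.15 W/m^2

1065.15
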